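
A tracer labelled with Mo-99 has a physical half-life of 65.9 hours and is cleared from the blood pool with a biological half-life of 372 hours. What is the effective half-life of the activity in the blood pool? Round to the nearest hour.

1/t_eff = 1/t_phys + 1/t_biol = 1/65.9 + 1/372 = 0.017863 per hour.
t_eff = 65.9 × 372 / (65.9 + 372) ≈ 55.983 hours.

56 hours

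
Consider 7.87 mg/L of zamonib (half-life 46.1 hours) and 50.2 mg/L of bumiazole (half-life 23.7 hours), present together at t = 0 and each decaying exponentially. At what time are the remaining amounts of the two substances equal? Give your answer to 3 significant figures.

130 hours

Set 7.87·(1/2)^(t/46.1) = 50.2·(1/2)^(t/23.7).
Taking log₂: log₂(7.87/50.2) = t·(1/46.1 − 1/23.7).
log₂(0.15677) = -2.6733; 1/46.1 − 1/23.7 = -0.020502.
t = -2.6733 / -0.020502 ≈ 130.39 hours.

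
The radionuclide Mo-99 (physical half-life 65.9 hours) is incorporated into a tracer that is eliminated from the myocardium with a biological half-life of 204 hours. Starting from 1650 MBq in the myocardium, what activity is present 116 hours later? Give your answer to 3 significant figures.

1/t_eff = 1/t_phys + 1/t_biol = 1/65.9 + 1/204 = 0.020076 per hour.
t_eff = 65.9 × 204 / (65.9 + 204) ≈ 49.81 hours.
Remaining = 1650 × (1/2)^(116/49.81) = 1650 × (1/2)^2.3289 ≈ 328.42 MBq.

328 MBq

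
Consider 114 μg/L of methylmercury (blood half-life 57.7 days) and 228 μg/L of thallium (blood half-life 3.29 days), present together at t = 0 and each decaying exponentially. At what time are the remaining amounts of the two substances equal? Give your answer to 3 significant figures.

3.49 days

Set 114·(1/2)^(t/57.7) = 228·(1/2)^(t/3.29).
Taking log₂: log₂(114/228) = t·(1/57.7 − 1/3.29).
log₂(0.5) = -1; 1/57.7 − 1/3.29 = -0.28662.
t = -1 / -0.28662 ≈ 3.4889 days.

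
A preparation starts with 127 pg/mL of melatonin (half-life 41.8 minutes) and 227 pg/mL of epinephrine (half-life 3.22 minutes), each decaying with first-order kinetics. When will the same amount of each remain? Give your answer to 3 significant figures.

2.92 minutes

Set 127·(1/2)^(t/41.8) = 227·(1/2)^(t/3.22).
Taking log₂: log₂(127/227) = t·(1/41.8 − 1/3.22).
log₂(0.55947) = -0.83786; 1/41.8 − 1/3.22 = -0.28664.
t = -0.83786 / -0.28664 ≈ 2.9231 minutes.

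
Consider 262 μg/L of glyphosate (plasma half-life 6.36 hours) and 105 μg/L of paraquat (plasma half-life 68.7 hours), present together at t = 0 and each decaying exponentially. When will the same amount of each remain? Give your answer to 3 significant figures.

Set 262·(1/2)^(t/6.36) = 105·(1/2)^(t/68.7).
Taking log₂: log₂(262/105) = t·(1/6.36 − 1/68.7).
log₂(2.4952) = 1.3192; 1/6.36 − 1/68.7 = 0.14268.
t = 1.3192 / 0.14268 ≈ 9.2459 hours.

9.25 hours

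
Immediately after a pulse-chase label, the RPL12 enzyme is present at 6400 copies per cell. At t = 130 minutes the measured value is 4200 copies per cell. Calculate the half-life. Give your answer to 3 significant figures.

214 minutes

A/A₀ = 4200/6400 ≈ 0.65625.
n = log₂(1.5238) ≈ 0.60768 half-lives elapsed in 130 minutes.
t½ = 130/0.60768 ≈ 213.93 minutes.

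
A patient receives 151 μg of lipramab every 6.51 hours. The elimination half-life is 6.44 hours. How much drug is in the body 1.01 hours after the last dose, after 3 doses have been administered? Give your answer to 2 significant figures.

The 3 doses were given 14.03, 7.52, 1.01 hours ago.
Total = 151·(1/2)^(14.03/6.44) + 151·(1/2)^(7.52/6.44) + 151·(1/2)^(1.01/6.44)
      = 33.355 + 67.215 + 135.45 ≈ 236.02 μg.

240 μg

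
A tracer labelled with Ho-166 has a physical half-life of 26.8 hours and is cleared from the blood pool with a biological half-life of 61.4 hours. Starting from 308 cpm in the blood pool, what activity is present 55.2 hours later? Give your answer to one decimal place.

1/t_eff = 1/t_phys + 1/t_biol = 1/26.8 + 1/61.4 = 0.0536 per hour.
t_eff = 26.8 × 61.4 / (26.8 + 61.4) ≈ 18.657 hours.
Remaining = 308 × (1/2)^(55.2/18.657) = 308 × (1/2)^2.9587 ≈ 39.617 cpm.

39.6 cpm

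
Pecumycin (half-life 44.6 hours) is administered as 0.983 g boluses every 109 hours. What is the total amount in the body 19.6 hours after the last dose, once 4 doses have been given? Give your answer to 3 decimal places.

0.887 g

The 4 doses were given 346.6, 237.6, 128.6, 19.6 hours ago.
Total = 0.983·(1/2)^(346.6/44.6) + 0.983·(1/2)^(237.6/44.6) + 0.983·(1/2)^(128.6/44.6) + 0.983·(1/2)^(19.6/44.6)
      = 0.0044994 + 0.024483 + 0.13322 + 0.72487 ≈ 0.88707 g.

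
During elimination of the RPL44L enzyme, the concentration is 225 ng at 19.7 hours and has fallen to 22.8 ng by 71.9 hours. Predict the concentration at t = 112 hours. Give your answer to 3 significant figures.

Over Δt = 71.9 − 19.7 = 52.2 hours, the level fell by a factor of 225/22.8 ≈ 9.8684.
n = log₂(9.8684) ≈ 3.3028 half-lives, so t½ = 52.2/3.3028 ≈ 15.805 hours.
From t = 71.9 to t = 112: 22.8 × (1/2)^((112−71.9)/15.805) ≈ 3.9278 ng.

3.93 ng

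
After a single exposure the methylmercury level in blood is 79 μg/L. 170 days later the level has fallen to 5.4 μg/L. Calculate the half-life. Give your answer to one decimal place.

43.9 days

A/A₀ = 5.4/79 ≈ 0.068354.
n = log₂(14.63) ≈ 3.8708 half-lives elapsed in 170 days.
t½ = 170/3.8708 ≈ 43.918 days.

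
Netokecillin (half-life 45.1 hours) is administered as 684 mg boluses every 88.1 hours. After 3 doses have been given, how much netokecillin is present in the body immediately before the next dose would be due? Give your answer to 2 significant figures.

The 3 doses were given 264.3, 176.2, 88.1 hours ago.
Total = 684·(1/2)^(264.3/45.1) + 684·(1/2)^(176.2/45.1) + 684·(1/2)^(88.1/45.1)
      = 11.774 + 45.601 + 176.61 ≈ 233.98 mg.

230 mg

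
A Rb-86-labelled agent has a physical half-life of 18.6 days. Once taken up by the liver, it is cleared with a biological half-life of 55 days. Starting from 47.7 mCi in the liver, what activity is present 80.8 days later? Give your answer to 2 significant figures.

1/t_eff = 1/t_phys + 1/t_biol = 1/18.6 + 1/55 = 0.071945 per day.
t_eff = 18.6 × 55 / (18.6 + 55) ≈ 13.899 days.
Remaining = 47.7 × (1/2)^(80.8/13.899) = 47.7 × (1/2)^5.8132 ≈ 0.84836 mCi.

0.85 mCi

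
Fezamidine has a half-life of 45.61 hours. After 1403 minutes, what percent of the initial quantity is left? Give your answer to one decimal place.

1403 minutes = 23.3833 hours.
n = 23.3833/45.61 ≈ 0.51268 half-lives.
Fraction remaining = (1/2)^0.51268 ≈ 0.70092, i.e. 70.092%.

70.1%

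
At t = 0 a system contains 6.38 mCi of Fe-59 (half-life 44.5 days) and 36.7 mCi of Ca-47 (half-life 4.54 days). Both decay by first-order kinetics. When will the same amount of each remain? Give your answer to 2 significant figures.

Set 6.38·(1/2)^(t/44.5) = 36.7·(1/2)^(t/4.54).
Taking log₂: log₂(6.38/36.7) = t·(1/44.5 − 1/4.54).
log₂(0.17384) = -2.5242; 1/44.5 − 1/4.54 = -0.19779.
t = -2.5242 / -0.19779 ≈ 12.762 days.

13 days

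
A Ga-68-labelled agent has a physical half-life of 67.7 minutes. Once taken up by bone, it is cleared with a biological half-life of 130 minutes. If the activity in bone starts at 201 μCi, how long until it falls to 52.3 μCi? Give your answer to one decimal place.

1/t_eff = 1/t_phys + 1/t_biol = 1/67.7 + 1/130 = 0.022463 per minute.
t_eff = 67.7 × 130 / (67.7 + 130) ≈ 44.517 minutes.
n = log₂(201/52.3) ≈ 1.9423; t = 1.9423 × 44.517 ≈ 86.466 minutes.

86.5 minutes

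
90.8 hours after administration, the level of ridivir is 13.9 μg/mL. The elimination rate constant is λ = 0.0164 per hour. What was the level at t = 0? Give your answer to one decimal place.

t½ = ln 2 / λ = 0.69315 / 0.0164 ≈ 42.265 hours.
Number of half-lives elapsed: n = 90.8/42.265 ≈ 2.1483.
A₀ = A × 2^n = 13.9 × 2^2.1483 = 13.9 × 4.4332 ≈ 61.621 μg/mL.

61.6 μg/mL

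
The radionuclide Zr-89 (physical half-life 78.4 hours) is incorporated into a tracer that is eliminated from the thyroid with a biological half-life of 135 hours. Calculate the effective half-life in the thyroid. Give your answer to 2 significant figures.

50 hours

1/t_eff = 1/t_phys + 1/t_biol = 1/78.4 + 1/135 = 0.020163 per hour.
t_eff = 78.4 × 135 / (78.4 + 135) ≈ 49.597 hours.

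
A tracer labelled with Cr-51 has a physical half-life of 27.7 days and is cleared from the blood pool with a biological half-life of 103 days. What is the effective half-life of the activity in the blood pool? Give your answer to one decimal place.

21.8 days

1/t_eff = 1/t_phys + 1/t_biol = 1/27.7 + 1/103 = 0.04581 per day.
t_eff = 27.7 × 103 / (27.7 + 103) ≈ 21.829 days.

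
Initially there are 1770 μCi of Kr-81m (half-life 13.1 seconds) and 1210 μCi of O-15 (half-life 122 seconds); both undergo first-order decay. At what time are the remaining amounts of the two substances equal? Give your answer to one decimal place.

8.1 seconds

Set 1770·(1/2)^(t/13.1) = 1210·(1/2)^(t/122).
Taking log₂: log₂(1770/1210) = t·(1/13.1 − 1/122).
log₂(1.4628) = 0.54874; 1/13.1 − 1/122 = 0.068139.
t = 0.54874 / 0.068139 ≈ 8.0533 seconds.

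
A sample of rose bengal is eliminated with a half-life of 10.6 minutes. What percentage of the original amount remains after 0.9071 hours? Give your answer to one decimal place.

2.8%

0.9071 hours = 54.426 minutes.
n = 54.426/10.6 ≈ 5.1345 half-lives.
Fraction remaining = (1/2)^5.1345 ≈ 0.028468, i.e. 2.8468%.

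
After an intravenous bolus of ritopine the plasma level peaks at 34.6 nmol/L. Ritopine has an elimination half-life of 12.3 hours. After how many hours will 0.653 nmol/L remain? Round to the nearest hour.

Fraction remaining = 0.653/34.6 ≈ 0.018873.
n = log₂(34.6/0.653) = ln(52.986)/ln 2 ≈ 5.7275 half-lives.
t = n × t½ = 5.7275 × 12.3 ≈ 70.449 hours.

70 hours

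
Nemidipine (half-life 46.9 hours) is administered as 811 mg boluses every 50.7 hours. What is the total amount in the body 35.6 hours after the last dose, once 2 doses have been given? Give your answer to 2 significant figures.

The 2 doses were given 86.3, 35.6 hours ago.
Total = 811·(1/2)^(86.3/46.9) + 811·(1/2)^(35.6/46.9)
      = 226.52 + 479.2 ≈ 705.72 mg.

710 mg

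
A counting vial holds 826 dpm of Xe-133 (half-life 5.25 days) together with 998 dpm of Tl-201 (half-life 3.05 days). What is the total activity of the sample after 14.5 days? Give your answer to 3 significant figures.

Xe-133: 826 × (1/2)^(14.5/5.25) = 826 × (1/2)^2.7619 ≈ 121.78 dpm.
Tl-201: 998 × (1/2)^(14.5/3.05) = 998 × (1/2)^4.7541 ≈ 36.983 dpm.
Total = 121.78 + 36.983 ≈ 158.76 dpm.

159 dpm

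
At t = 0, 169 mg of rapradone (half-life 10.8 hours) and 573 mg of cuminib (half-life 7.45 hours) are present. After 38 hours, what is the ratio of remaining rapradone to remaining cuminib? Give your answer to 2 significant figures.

rapradone: 169 × (1/2)^(38/10.8) = 169 × (1/2)^3.5185 ≈ 14.747 mg.
cuminib: 573 × (1/2)^(38/7.45) = 573 × (1/2)^5.1007 ≈ 16.699 mg.
Ratio ≈ 14.747 / 16.699 ≈ 0.8831.

0.88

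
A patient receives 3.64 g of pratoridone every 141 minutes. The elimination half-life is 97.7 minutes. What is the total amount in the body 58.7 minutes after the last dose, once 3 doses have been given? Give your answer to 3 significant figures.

3.61 g

The 3 doses were given 340.7, 199.7, 58.7 minutes ago.
Total = 3.64·(1/2)^(340.7/97.7) + 3.64·(1/2)^(199.7/97.7) + 3.64·(1/2)^(58.7/97.7)
      = 0.3246 + 0.88266 + 2.4001 ≈ 3.6074 g.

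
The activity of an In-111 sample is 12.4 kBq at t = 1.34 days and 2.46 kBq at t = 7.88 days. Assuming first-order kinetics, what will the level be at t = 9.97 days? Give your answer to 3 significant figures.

1.47 kBq

Over Δt = 7.88 − 1.34 = 6.54 days, the level fell by a factor of 12.4/2.46 ≈ 5.0407.
n = log₂(5.0407) ≈ 2.3336 half-lives, so t½ = 6.54/2.3336 ≈ 2.8025 days.
From t = 7.88 to t = 9.97: 2.46 × (1/2)^((9.97−7.88)/2.8025) ≈ 1.467 kBq.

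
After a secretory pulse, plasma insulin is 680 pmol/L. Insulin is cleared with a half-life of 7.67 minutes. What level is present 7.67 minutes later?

340 pmol/L

Elapsed time is 1 half-life (7.67/7.67).
Each half-life halves the amount: 680 × (1/2)^1 = 680/2 = 340 pmol/L.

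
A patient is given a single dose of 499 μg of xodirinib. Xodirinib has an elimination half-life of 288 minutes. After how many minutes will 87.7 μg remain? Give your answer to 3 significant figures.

722 minutes

Fraction remaining = 87.7/499 ≈ 0.17575.
n = log₂(499/87.7) = ln(5.6899)/ln 2 ≈ 2.5084 half-lives.
t = n × t½ = 2.5084 × 288 ≈ 722.42 minutes.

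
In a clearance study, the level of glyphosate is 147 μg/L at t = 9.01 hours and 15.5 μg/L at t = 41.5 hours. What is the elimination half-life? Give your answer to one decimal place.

Over Δt = 41.5 − 9.01 = 32.49 hours, the level fell by a factor of 147/15.5 ≈ 9.4839.
n = log₂(9.4839) ≈ 3.2455 half-lives, so t½ = 32.49/3.2455 ≈ 10.011 hours.

10.0 hours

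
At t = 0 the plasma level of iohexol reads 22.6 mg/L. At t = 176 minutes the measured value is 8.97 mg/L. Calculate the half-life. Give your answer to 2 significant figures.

A/A₀ = 8.97/22.6 ≈ 0.3969.
n = log₂(2.5195) ≈ 1.3331 half-lives elapsed in 176 minutes.
t½ = 176/1.3331 ≈ 132.02 minutes.

130 minutes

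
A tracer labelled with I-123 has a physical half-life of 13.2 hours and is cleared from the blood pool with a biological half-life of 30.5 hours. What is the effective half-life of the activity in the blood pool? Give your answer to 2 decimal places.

1/t_eff = 1/t_phys + 1/t_biol = 1/13.2 + 1/30.5 = 0.10854 per hour.
t_eff = 13.2 × 30.5 / (13.2 + 30.5) ≈ 9.2128 hours.

9.21 hours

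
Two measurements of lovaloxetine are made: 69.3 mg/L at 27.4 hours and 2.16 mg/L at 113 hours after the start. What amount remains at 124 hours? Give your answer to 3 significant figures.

1.38 mg/L

Over Δt = 113 − 27.4 = 85.6 hours, the level fell by a factor of 69.3/2.16 ≈ 32.083.
n = log₂(32.083) ≈ 5.0038 half-lives, so t½ = 85.6/5.0038 ≈ 17.107 hours.
From t = 113 to t = 124: 2.16 × (1/2)^((124−113)/17.107) ≈ 1.3832 mg/L.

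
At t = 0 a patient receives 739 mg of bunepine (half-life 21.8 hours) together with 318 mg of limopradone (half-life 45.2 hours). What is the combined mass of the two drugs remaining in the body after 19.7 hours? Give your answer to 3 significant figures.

630 mg

bunepine: 739 × (1/2)^(19.7/21.8) = 739 × (1/2)^0.90367 ≈ 395.01 mg.
limopradone: 318 × (1/2)^(19.7/45.2) = 318 × (1/2)^0.43584 ≈ 235.09 mg.
Total = 395.01 + 235.09 ≈ 630.1 mg.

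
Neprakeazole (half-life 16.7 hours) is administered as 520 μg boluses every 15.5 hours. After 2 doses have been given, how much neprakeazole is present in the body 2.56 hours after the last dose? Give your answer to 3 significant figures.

713 μg

The 2 doses were given 18.06, 2.56 hours ago.
Total = 520·(1/2)^(18.06/16.7) + 520·(1/2)^(2.56/16.7)
      = 245.73 + 467.58 ≈ 713.31 μg.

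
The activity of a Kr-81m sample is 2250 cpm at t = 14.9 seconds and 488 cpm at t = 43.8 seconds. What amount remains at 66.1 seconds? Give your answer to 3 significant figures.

Over Δt = 43.8 − 14.9 = 28.9 seconds, the level fell by a factor of 2250/488 ≈ 4.6107.
n = log₂(4.6107) ≈ 2.205 half-lives, so t½ = 28.9/2.205 ≈ 13.107 seconds.
From t = 43.8 to t = 66.1: 488 × (1/2)^((66.1−43.8)/13.107) ≈ 150.05 cpm.

150 cpm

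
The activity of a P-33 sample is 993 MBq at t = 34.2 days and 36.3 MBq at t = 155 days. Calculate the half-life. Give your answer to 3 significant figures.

25.3 days

Over Δt = 155 − 34.2 = 120.8 days, the level fell by a factor of 993/36.3 ≈ 27.355.
n = log₂(27.355) ≈ 4.7738 half-lives, so t½ = 120.8/4.7738 ≈ 25.305 days.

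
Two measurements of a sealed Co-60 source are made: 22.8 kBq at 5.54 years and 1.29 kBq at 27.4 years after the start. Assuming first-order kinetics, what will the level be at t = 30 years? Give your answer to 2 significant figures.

0.92 kBq

Over Δt = 27.4 − 5.54 = 21.86 years, the level fell by a factor of 22.8/1.29 ≈ 17.674.
n = log₂(17.674) ≈ 4.1436 half-lives, so t½ = 21.86/4.1436 ≈ 5.2756 years.
From t = 27.4 to t = 30: 1.29 × (1/2)^((30−27.4)/5.2756) ≈ 0.91671 kBq.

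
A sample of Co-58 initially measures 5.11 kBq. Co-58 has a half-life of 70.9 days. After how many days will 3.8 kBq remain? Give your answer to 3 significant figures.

30.3 days

Fraction remaining = 3.8/5.11 ≈ 0.74364.
n = log₂(5.11/3.8) = ln(1.3447)/ln 2 ≈ 0.42732 half-lives.
t = n × t½ = 0.42732 × 70.9 ≈ 30.297 days.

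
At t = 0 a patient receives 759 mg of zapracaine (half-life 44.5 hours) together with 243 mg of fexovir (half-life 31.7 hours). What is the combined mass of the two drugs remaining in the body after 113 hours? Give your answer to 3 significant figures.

151 mg

zapracaine: 759 × (1/2)^(113/44.5) = 759 × (1/2)^2.5393 ≈ 130.57 mg.
fexovir: 243 × (1/2)^(113/31.7) = 243 × (1/2)^3.5647 ≈ 20.537 mg.
Total = 130.57 + 20.537 ≈ 151.1 mg.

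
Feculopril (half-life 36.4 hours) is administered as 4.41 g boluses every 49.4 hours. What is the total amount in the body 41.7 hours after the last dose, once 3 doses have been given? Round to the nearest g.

The 3 doses were given 140.5, 91.1, 41.7 hours ago.
Total = 4.41·(1/2)^(140.5/36.4) + 4.41·(1/2)^(91.1/36.4) + 4.41·(1/2)^(41.7/36.4)
      = 0.30374 + 0.7781 + 1.9933 ≈ 3.0752 g.

3 g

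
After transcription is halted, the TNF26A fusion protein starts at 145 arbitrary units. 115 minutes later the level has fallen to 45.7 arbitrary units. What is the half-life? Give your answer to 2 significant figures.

A/A₀ = 45.7/145 ≈ 0.31517.
n = log₂(3.1729) ≈ 1.6658 half-lives elapsed in 115 minutes.
t½ = 115/1.6658 ≈ 69.036 minutes.

69 minutes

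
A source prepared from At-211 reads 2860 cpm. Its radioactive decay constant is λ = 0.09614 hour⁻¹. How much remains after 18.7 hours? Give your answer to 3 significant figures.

t½ = ln 2 / λ = 0.69315 / 0.09614 ≈ 7.2098 hours.
Number of half-lives: n = 18.7/7.2098 ≈ 2.5937.
Remaining = 2860 × (1/2)^2.5937 = 2860 × 0.16566 ≈ 473.79 cpm.

474 cpm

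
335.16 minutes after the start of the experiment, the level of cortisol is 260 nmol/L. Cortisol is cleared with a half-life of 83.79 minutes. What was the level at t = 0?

Number of half-lives elapsed: n = 335.16/83.79 ≈ 4.
A₀ = A × 2^n = 260 × 2^4 = 260 × 16 ≈ 4160 nmol/L.

4160 nmol/L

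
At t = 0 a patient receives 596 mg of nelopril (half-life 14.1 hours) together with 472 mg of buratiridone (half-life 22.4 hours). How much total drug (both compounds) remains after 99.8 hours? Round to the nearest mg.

26 mg

nelopril: 596 × (1/2)^(99.8/14.1) = 596 × (1/2)^7.078 ≈ 4.4111 mg.
buratiridone: 472 × (1/2)^(99.8/22.4) = 472 × (1/2)^4.4554 ≈ 21.515 mg.
Total = 4.4111 + 21.515 ≈ 25.926 mg.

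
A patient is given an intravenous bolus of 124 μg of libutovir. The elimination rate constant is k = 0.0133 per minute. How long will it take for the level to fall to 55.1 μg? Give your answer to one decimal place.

61.0 minutes

t½ = ln 2 / k = 0.69315 / 0.0133 ≈ 52.116 minutes.
Fraction remaining = 55.1/124 ≈ 0.44435.
n = log₂(124/55.1) = ln(2.2505)/ln 2 ≈ 1.1702 half-lives.
t = n × t½ = 1.1702 × 52.116 ≈ 60.987 minutes.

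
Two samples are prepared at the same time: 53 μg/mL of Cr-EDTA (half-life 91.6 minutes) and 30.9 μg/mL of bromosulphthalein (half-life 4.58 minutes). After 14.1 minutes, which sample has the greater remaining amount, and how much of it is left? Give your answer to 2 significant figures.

Cr-EDTA, 48 μg/mL

Cr-EDTA: 53 × (1/2)^0.15393 ≈ 47.636 μg/mL.
bromosulphthalein: 30.9 × (1/2)^3.0786 ≈ 3.6577 μg/mL.
Cr-EDTA has more remaining, at ≈ 47.636 μg/mL.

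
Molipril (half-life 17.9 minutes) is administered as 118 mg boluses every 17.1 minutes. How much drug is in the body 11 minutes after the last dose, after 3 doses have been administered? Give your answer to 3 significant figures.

137 mg

The 3 doses were given 45.2, 28.1, 11 minutes ago.
Total = 118·(1/2)^(45.2/17.9) + 118·(1/2)^(28.1/17.9) + 118·(1/2)^(11/17.9)
      = 20.499 + 39.748 + 77.071 ≈ 137.32 mg.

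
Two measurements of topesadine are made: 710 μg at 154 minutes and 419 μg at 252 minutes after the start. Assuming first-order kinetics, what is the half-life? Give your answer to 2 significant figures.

130 minutes

Over Δt = 252 − 154 = 98 minutes, the level fell by a factor of 710/419 ≈ 1.6945.
n = log₂(1.6945) ≈ 0.76087 half-lives, so t½ = 98/0.76087 ≈ 128.8 minutes.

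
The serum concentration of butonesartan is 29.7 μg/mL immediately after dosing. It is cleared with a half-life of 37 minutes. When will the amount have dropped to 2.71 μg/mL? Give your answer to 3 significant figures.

Fraction remaining = 2.71/29.7 ≈ 0.091246.
n = log₂(29.7/2.71) = ln(10.959)/ln 2 ≈ 3.4541 half-lives.
t = n × t½ = 3.4541 × 37 ≈ 127.8 minutes.

128 minutes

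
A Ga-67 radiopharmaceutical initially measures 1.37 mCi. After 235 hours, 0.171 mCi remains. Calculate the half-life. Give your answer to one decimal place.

78.3 hours

A/A₀ = 0.171/1.37 ≈ 0.12482.
n = log₂(8.0117) ≈ 3.0021 half-lives elapsed in 235 hours.
t½ = 235/3.0021 ≈ 78.278 hours.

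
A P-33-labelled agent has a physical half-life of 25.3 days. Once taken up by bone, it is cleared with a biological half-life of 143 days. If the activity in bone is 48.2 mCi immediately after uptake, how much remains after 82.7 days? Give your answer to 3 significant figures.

1/t_eff = 1/t_phys + 1/t_biol = 1/25.3 + 1/143 = 0.046519 per day.
t_eff = 25.3 × 143 / (25.3 + 143) ≈ 21.497 days.
Remaining = 48.2 × (1/2)^(82.7/21.497) = 48.2 × (1/2)^3.8471 ≈ 3.3493 mCi.

3.35 mCi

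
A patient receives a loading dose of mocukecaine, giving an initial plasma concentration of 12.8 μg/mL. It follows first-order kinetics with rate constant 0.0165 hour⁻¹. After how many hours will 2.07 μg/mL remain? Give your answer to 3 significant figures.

110 hours

t½ = ln 2 / λ = 0.69315 / 0.0165 ≈ 42.009 hours.
Fraction remaining = 2.07/12.8 ≈ 0.16172.
n = log₂(12.8/2.07) = ln(6.1836)/ln 2 ≈ 2.6284 half-lives.
t = n × t½ = 2.6284 × 42.009 ≈ 110.42 hours.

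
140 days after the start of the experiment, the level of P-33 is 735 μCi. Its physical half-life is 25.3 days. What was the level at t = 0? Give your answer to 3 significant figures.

Number of half-lives elapsed: n = 140/25.3 ≈ 5.5336.
A₀ = A × 2^n = 735 × 2^5.5336 = 735 × 46.321 ≈ 34046 μCi.

34000 μCi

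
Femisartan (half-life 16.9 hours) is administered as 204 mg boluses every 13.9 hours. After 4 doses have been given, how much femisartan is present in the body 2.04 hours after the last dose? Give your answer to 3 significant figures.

The 4 doses were given 43.74, 29.84, 15.94, 2.04 hours ago.
Total = 204·(1/2)^(43.74/16.9) + 204·(1/2)^(29.84/16.9) + 204·(1/2)^(15.94/16.9) + 204·(1/2)^(2.04/16.9)
      = 33.925 + 59.994 + 106.1 + 187.63 ≈ 387.64 mg.

388 mg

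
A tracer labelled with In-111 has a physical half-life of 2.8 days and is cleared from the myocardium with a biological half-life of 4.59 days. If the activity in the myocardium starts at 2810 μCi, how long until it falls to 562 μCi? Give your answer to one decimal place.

4.0 days

1/t_eff = 1/t_phys + 1/t_biol = 1/2.8 + 1/4.59 = 0.57501 per day.
t_eff = 2.8 × 4.59 / (2.8 + 4.59) ≈ 1.7391 days.
n = log₂(2810/562) ≈ 2.3219; t = 2.3219 × 1.7391 ≈ 4.0381 days.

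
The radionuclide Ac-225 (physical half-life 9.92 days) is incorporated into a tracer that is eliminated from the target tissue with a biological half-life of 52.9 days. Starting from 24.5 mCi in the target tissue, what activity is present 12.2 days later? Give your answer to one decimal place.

1/t_eff = 1/t_phys + 1/t_biol = 1/9.92 + 1/52.9 = 0.11971 per day.
t_eff = 9.92 × 52.9 / (9.92 + 52.9) ≈ 8.3535 days.
Remaining = 24.5 × (1/2)^(12.2/8.3535) = 24.5 × (1/2)^1.4605 ≈ 8.9027 mCi.

8.9 mCi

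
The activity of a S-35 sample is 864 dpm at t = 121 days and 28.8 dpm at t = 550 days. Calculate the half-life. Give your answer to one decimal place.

Over Δt = 550 − 121 = 429 days, the level fell by a factor of 864/28.8 ≈ 30.
n = log₂(30) ≈ 4.9069 half-lives, so t½ = 429/4.9069 ≈ 87.428 days.

87.4 days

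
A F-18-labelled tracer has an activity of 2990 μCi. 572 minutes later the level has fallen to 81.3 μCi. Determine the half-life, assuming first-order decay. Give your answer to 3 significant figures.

A/A₀ = 81.3/2990 ≈ 0.027191.
n = log₂(36.777) ≈ 5.2007 half-lives elapsed in 572 minutes.
t½ = 572/5.2007 ≈ 109.98 minutes.

110 minutes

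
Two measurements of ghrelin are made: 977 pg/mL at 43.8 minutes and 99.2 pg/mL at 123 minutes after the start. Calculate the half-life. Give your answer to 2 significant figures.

24 minutes

Over Δt = 123 − 43.8 = 79.2 minutes, the level fell by a factor of 977/99.2 ≈ 9.8488.
n = log₂(9.8488) ≈ 3.2999 half-lives, so t½ = 79.2/3.2999 ≈ 24 minutes.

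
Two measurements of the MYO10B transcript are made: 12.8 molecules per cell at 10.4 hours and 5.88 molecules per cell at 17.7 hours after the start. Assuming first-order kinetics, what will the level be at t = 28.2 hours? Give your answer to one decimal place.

Over Δt = 17.7 − 10.4 = 7.3 hours, the level fell by a factor of 12.8/5.88 ≈ 2.1769.
n = log₂(2.1769) ≈ 1.1223 half-lives, so t½ = 7.3/1.1223 ≈ 6.5048 hours.
From t = 17.7 to t = 28.2: 5.88 × (1/2)^((28.2−17.7)/6.5048) ≈ 1.9207 molecules per cell.

1.9 molecules per cell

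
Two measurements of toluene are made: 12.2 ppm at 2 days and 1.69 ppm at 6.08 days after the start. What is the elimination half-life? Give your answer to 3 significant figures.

1.43 days

Over Δt = 6.08 − 2 = 4.08 days, the level fell by a factor of 12.2/1.69 ≈ 7.2189.
n = log₂(7.2189) ≈ 2.8518 half-lives, so t½ = 4.08/2.8518 ≈ 1.4307 days.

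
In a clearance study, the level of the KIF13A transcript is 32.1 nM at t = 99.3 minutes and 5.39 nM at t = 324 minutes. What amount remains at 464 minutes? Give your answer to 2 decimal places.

1.77 nM

Over Δt = 324 − 99.3 = 224.7 minutes, the level fell by a factor of 32.1/5.39 ≈ 5.9555.
n = log₂(5.9555) ≈ 2.5742 half-lives, so t½ = 224.7/2.5742 ≈ 87.289 minutes.
From t = 324 to t = 464: 5.39 × (1/2)^((464−324)/87.289) ≈ 1.7733 nM.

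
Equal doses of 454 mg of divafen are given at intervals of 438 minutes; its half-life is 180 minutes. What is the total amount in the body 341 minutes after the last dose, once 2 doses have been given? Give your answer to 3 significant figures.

The 2 doses were given 779, 341 minutes ago.
Total = 454·(1/2)^(779/180) + 454·(1/2)^(341/180)
      = 22.608 + 122.12 ≈ 144.72 mg.

145 mg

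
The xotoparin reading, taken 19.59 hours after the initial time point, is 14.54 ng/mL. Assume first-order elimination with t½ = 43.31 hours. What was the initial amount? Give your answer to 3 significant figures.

19.9 ng/mL

Number of half-lives elapsed: n = 19.59/43.31 ≈ 0.45232.
A₀ = A × 2^n = 14.54 × 2^0.45232 = 14.54 × 1.3682 ≈ 19.894 ng/mL.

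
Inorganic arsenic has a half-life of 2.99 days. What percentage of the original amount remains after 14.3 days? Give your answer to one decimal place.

n = 14.3/2.99 ≈ 4.7826 half-lives.
Fraction remaining = (1/2)^4.7826 ≈ 0.036332, i.e. 3.6332%.

3.6%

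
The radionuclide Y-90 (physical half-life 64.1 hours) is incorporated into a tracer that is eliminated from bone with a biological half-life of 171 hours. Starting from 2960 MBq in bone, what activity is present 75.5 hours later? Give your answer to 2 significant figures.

960 MBq

1/t_eff = 1/t_phys + 1/t_biol = 1/64.1 + 1/171 = 0.021449 per hour.
t_eff = 64.1 × 171 / (64.1 + 171) ≈ 46.623 hours.
Remaining = 2960 × (1/2)^(75.5/46.623) = 2960 × (1/2)^1.6194 ≈ 963.42 MBq.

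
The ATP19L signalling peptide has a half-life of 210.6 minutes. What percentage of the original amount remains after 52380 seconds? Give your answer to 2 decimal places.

52380 seconds = 873 minutes.
n = 873/210.6 ≈ 4.1453 half-lives.
Fraction remaining = (1/2)^4.1453 ≈ 0.056512, i.e. 5.6512%.

5.65%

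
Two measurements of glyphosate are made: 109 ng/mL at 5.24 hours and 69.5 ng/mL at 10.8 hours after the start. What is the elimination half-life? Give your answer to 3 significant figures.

8.56 hours

Over Δt = 10.8 − 5.24 = 5.56 hours, the level fell by a factor of 109/69.5 ≈ 1.5683.
n = log₂(1.5683) ≈ 0.64924 half-lives, so t½ = 5.56/0.64924 ≈ 8.5638 hours.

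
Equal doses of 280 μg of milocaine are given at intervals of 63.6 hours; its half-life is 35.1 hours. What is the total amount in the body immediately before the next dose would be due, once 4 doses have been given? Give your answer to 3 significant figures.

The 4 doses were given 254.4, 190.8, 127.2, 63.6 hours ago.
Total = 280·(1/2)^(254.4/35.1) + 280·(1/2)^(190.8/35.1) + 280·(1/2)^(127.2/35.1) + 280·(1/2)^(63.6/35.1)
      = 1.8422 + 6.4683 + 22.712 + 79.745 ≈ 110.77 μg.

111 μg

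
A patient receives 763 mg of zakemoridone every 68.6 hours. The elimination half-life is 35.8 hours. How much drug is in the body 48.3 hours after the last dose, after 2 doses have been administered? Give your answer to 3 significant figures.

379 mg

The 2 doses were given 116.9, 48.3 hours ago.
Total = 763·(1/2)^(116.9/35.8) + 763·(1/2)^(48.3/35.8)
      = 79.351 + 299.49 ≈ 378.84 mg.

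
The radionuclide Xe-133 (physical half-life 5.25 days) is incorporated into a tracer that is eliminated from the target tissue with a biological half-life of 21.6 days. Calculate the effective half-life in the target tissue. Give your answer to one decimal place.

1/t_eff = 1/t_phys + 1/t_biol = 1/5.25 + 1/21.6 = 0.23677 per day.
t_eff = 5.25 × 21.6 / (5.25 + 21.6) ≈ 4.2235 days.

4.2 days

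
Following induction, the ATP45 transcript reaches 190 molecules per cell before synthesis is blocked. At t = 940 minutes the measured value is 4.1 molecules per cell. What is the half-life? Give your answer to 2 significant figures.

170 minutes

A/A₀ = 4.1/190 ≈ 0.021579.
n = log₂(46.341) ≈ 5.5342 half-lives elapsed in 940 minutes.
t½ = 940/5.5342 ≈ 169.85 minutes.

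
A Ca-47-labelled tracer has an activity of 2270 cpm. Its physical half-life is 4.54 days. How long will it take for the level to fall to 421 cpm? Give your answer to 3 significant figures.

Fraction remaining = 421/2270 ≈ 0.18546.
n = log₂(2270/421) = ln(5.3919)/ln 2 ≈ 2.4308 half-lives.
t = n × t½ = 2.4308 × 4.54 ≈ 11.036 days.

11.0 days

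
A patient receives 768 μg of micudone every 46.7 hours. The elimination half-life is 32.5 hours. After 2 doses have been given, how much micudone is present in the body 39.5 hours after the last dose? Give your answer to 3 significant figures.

453 μg

The 2 doses were given 86.2, 39.5 hours ago.
Total = 768·(1/2)^(86.2/32.5) + 768·(1/2)^(39.5/32.5)
      = 122.16 + 330.75 ≈ 452.91 μg.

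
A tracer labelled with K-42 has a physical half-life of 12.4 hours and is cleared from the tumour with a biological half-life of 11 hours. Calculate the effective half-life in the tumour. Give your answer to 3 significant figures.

1/t_eff = 1/t_phys + 1/t_biol = 1/12.4 + 1/11 = 0.17155 per hour.
t_eff = 12.4 × 11 / (12.4 + 11) ≈ 5.8291 hours.

5.83 hours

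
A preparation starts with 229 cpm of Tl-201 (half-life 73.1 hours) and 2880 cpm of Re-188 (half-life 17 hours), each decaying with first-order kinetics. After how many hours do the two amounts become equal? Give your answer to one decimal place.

Set 229·(1/2)^(t/73.1) = 2880·(1/2)^(t/17).
Taking log₂: log₂(229/2880) = t·(1/73.1 − 1/17).
log₂(0.079514) = -3.6526; 1/73.1 − 1/17 = -0.045144.
t = -3.6526 / -0.045144 ≈ 80.912 hours.

80.9 hours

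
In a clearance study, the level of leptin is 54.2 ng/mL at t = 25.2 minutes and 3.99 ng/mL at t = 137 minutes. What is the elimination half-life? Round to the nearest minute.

30 minutes

Over Δt = 137 − 25.2 = 111.8 minutes, the level fell by a factor of 54.2/3.99 ≈ 13.584.
n = log₂(13.584) ≈ 3.7638 half-lives, so t½ = 111.8/3.7638 ≈ 29.704 minutes.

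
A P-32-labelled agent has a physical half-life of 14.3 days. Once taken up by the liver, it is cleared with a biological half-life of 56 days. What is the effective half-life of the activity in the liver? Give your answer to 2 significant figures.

11 days

1/t_eff = 1/t_phys + 1/t_biol = 1/14.3 + 1/56 = 0.087787 per day.
t_eff = 14.3 × 56 / (14.3 + 56) ≈ 11.391 days.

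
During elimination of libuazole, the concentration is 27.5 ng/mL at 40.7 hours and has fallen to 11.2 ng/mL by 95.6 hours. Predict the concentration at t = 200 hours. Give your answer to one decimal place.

2.0 ng/mL

Over Δt = 95.6 − 40.7 = 54.9 hours, the level fell by a factor of 27.5/11.2 ≈ 2.4554.
n = log₂(2.4554) ≈ 1.2959 half-lives, so t½ = 54.9/1.2959 ≈ 42.363 hours.
From t = 95.6 to t = 200: 11.2 × (1/2)^((200−95.6)/42.363) ≈ 2.0294 ng/mL.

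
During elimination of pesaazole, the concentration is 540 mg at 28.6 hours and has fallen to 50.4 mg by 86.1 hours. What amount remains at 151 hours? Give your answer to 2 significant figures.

Over Δt = 86.1 − 28.6 = 57.5 hours, the level fell by a factor of 540/50.4 ≈ 10.714.
n = log₂(10.714) ≈ 3.4215 half-lives, so t½ = 57.5/3.4215 ≈ 16.806 hours.
From t = 86.1 to t = 151: 50.4 × (1/2)^((151−86.1)/16.806) ≈ 3.4667 mg.

3.5 mg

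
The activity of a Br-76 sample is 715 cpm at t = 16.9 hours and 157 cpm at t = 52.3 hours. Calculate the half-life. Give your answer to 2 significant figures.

Over Δt = 52.3 − 16.9 = 35.4 hours, the level fell by a factor of 715/157 ≈ 4.5541.
n = log₂(4.5541) ≈ 2.1872 half-lives, so t½ = 35.4/2.1872 ≈ 16.185 hours.

16 hours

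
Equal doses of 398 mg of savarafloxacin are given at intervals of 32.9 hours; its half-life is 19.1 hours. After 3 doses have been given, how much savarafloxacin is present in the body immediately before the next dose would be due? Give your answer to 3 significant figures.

168 mg

The 3 doses were given 98.7, 65.8, 32.9 hours ago.
Total = 398·(1/2)^(98.7/19.1) + 398·(1/2)^(65.8/19.1) + 398·(1/2)^(32.9/19.1)
      = 11.074 + 36.545 + 120.6 ≈ 168.22 mg.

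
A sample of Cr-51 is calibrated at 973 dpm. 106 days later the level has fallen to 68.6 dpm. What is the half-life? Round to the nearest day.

28 days

A/A₀ = 68.6/973 ≈ 0.070504.
n = log₂(14.184) ≈ 3.8262 half-lives elapsed in 106 days.
t½ = 106/3.8262 ≈ 27.704 days.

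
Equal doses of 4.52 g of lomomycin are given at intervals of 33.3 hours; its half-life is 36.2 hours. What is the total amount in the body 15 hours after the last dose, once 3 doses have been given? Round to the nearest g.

The 3 doses were given 81.6, 48.3, 15 hours ago.
Total = 4.52·(1/2)^(81.6/36.2) + 4.52·(1/2)^(48.3/36.2) + 4.52·(1/2)^(15/36.2)
      = 0.94749 + 1.7926 + 3.3916 ≈ 6.1317 g.

6 g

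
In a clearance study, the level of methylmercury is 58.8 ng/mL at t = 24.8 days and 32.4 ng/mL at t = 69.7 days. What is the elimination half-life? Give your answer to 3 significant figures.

52.2 days

Over Δt = 69.7 − 24.8 = 44.9 days, the level fell by a factor of 58.8/32.4 ≈ 1.8148.
n = log₂(1.8148) ≈ 0.85982 half-lives, so t½ = 44.9/0.85982 ≈ 52.22 days.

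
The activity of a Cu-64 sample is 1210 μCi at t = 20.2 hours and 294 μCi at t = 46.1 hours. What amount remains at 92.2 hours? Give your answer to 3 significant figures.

23.7 μCi

Over Δt = 46.1 − 20.2 = 25.9 hours, the level fell by a factor of 1210/294 ≈ 4.1156.
n = log₂(4.1156) ≈ 2.0411 half-lives, so t½ = 25.9/2.0411 ≈ 12.689 hours.
From t = 46.1 to t = 92.2: 294 × (1/2)^((92.2−46.1)/12.689) ≈ 23.697 μCi.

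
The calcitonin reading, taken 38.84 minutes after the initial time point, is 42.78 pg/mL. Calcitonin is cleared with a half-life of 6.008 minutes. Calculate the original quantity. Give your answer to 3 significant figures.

Number of half-lives elapsed: n = 38.84/6.008 ≈ 6.4647.
A₀ = A × 2^n = 42.78 × 2^6.4647 = 42.78 × 88.323 ≈ 3778.4 pg/mL.

3780 pg/mL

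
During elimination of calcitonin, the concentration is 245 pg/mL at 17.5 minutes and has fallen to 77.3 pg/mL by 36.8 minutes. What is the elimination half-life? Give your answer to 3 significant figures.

Over Δt = 36.8 − 17.5 = 19.3 minutes, the level fell by a factor of 245/77.3 ≈ 3.1695.
n = log₂(3.1695) ≈ 1.6642 half-lives, so t½ = 19.3/1.6642 ≈ 11.597 minutes.

11.6 minutes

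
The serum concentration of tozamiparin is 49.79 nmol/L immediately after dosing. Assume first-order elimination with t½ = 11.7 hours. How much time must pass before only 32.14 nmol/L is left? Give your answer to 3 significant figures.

Fraction remaining = 32.14/49.79 ≈ 0.64551.
n = log₂(49.79/32.14) = ln(1.5492)/ln 2 ≈ 0.63149 half-lives.
t = n × t½ = 0.63149 × 11.7 ≈ 7.3884 hours.

7.39 hours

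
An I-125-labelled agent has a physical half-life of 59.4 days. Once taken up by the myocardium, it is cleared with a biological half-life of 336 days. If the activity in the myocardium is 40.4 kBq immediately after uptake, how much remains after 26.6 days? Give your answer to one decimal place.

1/t_eff = 1/t_phys + 1/t_biol = 1/59.4 + 1/336 = 0.019811 per day.
t_eff = 59.4 × 336 / (59.4 + 336) ≈ 50.476 days.
Remaining = 40.4 × (1/2)^(26.6/50.476) = 40.4 × (1/2)^0.52698 ≈ 28.038 kBq.

28.0 kBq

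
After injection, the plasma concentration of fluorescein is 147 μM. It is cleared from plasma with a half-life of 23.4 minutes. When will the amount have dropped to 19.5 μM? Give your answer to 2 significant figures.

68 minutes

Fraction remaining = 19.5/147 ≈ 0.13265.
n = log₂(147/19.5) = ln(7.5385)/ln 2 ≈ 2.9143 half-lives.
t = n × t½ = 2.9143 × 23.4 ≈ 68.194 minutes.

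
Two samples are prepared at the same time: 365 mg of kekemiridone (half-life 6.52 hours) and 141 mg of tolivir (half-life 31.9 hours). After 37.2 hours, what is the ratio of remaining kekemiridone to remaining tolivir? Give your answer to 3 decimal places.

kekemiridone: 365 × (1/2)^(37.2/6.52) = 365 × (1/2)^5.7055 ≈ 6.9945 mg.
tolivir: 141 × (1/2)^(37.2/31.9) = 141 × (1/2)^1.1661 ≈ 62.831 mg.
Ratio ≈ 6.9945 / 62.831 ≈ 0.11132.

0.111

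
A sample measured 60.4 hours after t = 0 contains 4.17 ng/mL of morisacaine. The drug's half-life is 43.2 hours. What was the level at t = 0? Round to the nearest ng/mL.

Number of half-lives elapsed: n = 60.4/43.2 ≈ 1.3981.
A₀ = A × 2^n = 4.17 × 2^1.3981 = 4.17 × 2.6356 ≈ 10.991 ng/mL.

11 ng/mL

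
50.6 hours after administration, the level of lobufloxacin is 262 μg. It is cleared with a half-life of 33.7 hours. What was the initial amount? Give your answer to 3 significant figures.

742 μg

Number of half-lives elapsed: n = 50.6/33.7 ≈ 1.5015.
A₀ = A × 2^n = 262 × 2^1.5015 = 262 × 2.8313 ≈ 741.81 μg.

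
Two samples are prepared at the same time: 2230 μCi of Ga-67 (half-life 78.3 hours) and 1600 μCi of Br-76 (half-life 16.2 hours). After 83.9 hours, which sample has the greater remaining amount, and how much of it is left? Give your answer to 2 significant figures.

Ga-67: 2230 × (1/2)^1.0715 ≈ 1061.1 μCi.
Br-76: 1600 × (1/2)^5.179 ≈ 44.165 μCi.
Ga-67 has more remaining, at ≈ 1061.1 μCi.

Ga-67, 1100 μCi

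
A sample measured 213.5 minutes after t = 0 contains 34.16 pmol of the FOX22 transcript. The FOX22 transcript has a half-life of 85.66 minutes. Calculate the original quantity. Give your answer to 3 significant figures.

Number of half-lives elapsed: n = 213.5/85.66 ≈ 2.4924.
A₀ = A × 2^n = 34.16 × 2^2.4924 = 34.16 × 5.6272 ≈ 192.22 pmol.

192 pmol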